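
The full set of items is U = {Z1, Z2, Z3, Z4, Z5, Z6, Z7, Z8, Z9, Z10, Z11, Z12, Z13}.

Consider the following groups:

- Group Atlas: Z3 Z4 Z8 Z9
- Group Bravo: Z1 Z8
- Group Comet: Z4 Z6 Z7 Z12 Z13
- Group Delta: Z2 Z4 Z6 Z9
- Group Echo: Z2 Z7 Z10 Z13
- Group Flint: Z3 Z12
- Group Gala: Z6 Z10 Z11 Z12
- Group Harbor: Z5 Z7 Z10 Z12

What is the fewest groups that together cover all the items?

Atlas, Bravo, Echo, Gala, and Harbor cover everything between them: the union {Z1, Z2, Z3, Z4, Z5, Z6, Z7, Z8, Z9, Z10, Z11, Z12, Z13} is all of U.
No 4 of the 8 groups cover everything (all 70 combinations miss at least one item), so 5 is optimal.

5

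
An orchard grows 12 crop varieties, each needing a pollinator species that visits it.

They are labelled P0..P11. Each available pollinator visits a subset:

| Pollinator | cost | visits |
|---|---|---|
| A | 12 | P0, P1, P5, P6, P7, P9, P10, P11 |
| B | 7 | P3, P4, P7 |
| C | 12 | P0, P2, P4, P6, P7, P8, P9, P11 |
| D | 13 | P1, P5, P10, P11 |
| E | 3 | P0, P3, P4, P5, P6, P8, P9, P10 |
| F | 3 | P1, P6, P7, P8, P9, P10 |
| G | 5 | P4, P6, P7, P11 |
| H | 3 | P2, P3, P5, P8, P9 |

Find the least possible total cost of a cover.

E, F, G, H together cover every variety (E ∪ F ∪ G ∪ H = {P0, P1, P2, P3, P4, P5, P6, P7, P8, P9, P10, P11}); total cost 3 + 3 + 5 + 3 = 14.
No covering selection has total cost below 14.

14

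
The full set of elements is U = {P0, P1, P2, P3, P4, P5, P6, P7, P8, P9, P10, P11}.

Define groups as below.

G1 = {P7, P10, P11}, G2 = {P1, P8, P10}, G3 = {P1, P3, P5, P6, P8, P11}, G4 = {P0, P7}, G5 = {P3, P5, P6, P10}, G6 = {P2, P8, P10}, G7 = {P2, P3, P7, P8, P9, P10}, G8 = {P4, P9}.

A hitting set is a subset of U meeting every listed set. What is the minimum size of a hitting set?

4

H = {P0, P9, P10, P11} meets every group (each contains at least one member of H), and |H| = 4.
No choice of 3 elements meets every group, so 4 is the minimum.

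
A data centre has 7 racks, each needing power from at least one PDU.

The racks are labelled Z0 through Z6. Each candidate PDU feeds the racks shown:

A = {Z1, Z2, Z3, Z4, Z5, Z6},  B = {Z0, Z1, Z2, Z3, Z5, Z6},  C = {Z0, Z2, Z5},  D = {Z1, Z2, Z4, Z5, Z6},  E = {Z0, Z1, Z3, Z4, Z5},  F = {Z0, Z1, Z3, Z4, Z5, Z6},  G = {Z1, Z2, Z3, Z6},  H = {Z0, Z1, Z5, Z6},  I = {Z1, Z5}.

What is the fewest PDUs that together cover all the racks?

2

Take {B, E}. Their union is {Z0, Z1, Z2, Z3, Z4, Z5, Z6}, which is all 7 racks.
No single PDU has all 7 racks (the largest, A, has 6), so 2 is optimal.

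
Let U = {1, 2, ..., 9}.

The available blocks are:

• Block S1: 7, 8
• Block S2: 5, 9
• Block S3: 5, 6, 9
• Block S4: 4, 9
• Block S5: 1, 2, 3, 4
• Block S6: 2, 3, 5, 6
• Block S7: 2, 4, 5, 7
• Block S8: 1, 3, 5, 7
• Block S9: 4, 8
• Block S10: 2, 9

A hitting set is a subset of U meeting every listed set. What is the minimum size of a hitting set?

4

The 4 points {4, 5, 7, 9} hit every block.
No choice of 3 points meets every block, so 4 is the minimum.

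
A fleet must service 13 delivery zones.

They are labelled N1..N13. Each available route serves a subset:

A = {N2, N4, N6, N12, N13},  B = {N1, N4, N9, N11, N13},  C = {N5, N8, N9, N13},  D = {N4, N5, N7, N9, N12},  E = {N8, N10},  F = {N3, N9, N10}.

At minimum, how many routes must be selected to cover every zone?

5

Take {A, B, C, D, F}. Their union is {N1, N2, N3, N4, N5, N6, N7, N8, N9, N10, N11, N12, N13}, which is all 13 zones.
No 4 of the 6 routes cover everything (all 15 combinations miss at least one zone), so 5 is optimal.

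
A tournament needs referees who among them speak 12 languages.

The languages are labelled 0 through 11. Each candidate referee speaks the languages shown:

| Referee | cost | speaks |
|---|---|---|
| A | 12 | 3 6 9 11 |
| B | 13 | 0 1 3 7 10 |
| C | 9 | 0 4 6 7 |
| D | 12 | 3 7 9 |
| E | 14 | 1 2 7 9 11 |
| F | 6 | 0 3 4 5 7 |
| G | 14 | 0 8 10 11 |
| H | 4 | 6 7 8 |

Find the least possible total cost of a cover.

B, E, F, H together cover every language (B ∪ E ∪ F ∪ H = {0, 1, 2, 3, 4, 5, 6, 7, 8, 9, 10, 11}); total cost 13 + 14 + 6 + 4 = 37.
No covering selection has total cost below 37.

37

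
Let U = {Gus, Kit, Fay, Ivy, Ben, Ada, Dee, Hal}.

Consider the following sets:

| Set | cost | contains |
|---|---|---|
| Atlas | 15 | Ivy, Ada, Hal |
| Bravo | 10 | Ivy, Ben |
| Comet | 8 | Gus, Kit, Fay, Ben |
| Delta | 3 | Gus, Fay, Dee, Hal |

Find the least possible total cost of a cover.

26

Atlas, Comet, Delta together cover every point (Atlas ∪ Comet ∪ Delta = {Gus, Kit, Fay, Ivy, Ben, Ada, Dee, Hal}); total cost 15 + 8 + 3 = 26.
No covering selection has total cost below 26.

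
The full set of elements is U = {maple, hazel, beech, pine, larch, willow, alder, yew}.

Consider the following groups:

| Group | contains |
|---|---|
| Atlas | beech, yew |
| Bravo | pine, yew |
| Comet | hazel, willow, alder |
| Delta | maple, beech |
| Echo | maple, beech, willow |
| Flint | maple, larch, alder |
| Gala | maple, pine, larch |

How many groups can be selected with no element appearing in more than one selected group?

3

Bravo, Comet, Delta are pairwise disjoint (Bravo={pine,yew}; Comet={hazel,willow,alder}; Delta={maple,beech}).
Every remaining group overlaps one of these, and no 4 of the listed groups are pairwise disjoint, so 3 is the maximum.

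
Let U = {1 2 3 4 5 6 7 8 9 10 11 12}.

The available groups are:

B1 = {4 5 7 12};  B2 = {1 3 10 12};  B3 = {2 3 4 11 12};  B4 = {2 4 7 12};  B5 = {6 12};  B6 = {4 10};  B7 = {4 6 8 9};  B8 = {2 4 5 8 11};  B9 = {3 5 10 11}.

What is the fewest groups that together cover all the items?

4

Take {B1, B2, B3, B7}. Their union is {1, 2, 3, 4, 5, 6, 7, 8, 9, 10, 11, 12}, which is all 12 items.
No 3 of the 9 groups cover everything (all 84 combinations miss at least one item), so 4 is optimal.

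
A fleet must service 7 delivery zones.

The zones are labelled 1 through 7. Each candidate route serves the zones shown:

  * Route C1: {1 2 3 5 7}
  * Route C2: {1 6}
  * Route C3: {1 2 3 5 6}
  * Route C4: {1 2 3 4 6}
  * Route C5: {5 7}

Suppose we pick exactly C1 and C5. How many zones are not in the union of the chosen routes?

2

Union of C1, C5 = {1, 2, 3, 5, 7}.
Not covered: 4, 6 — 2 zones.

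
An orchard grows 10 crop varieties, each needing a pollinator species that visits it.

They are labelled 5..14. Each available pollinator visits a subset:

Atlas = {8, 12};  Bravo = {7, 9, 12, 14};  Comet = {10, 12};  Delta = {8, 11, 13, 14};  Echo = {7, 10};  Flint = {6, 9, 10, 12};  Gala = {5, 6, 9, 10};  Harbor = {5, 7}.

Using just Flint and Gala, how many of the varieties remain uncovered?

Union of Flint, Gala = {5, 6, 9, 10, 12}.
Not covered: 7, 8, 11, 13, 14 — 5 varieties.

5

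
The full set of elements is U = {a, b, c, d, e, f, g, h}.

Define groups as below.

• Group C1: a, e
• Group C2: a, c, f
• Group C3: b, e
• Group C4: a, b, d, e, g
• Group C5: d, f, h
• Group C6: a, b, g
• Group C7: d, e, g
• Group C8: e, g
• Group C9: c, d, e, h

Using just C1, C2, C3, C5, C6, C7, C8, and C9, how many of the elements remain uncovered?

0

Union of C1, C2, C3, C5, C6, C7, C8, C9 = {a, b, c, d, e, f, g, h} — that's every element, so 0 are uncovered.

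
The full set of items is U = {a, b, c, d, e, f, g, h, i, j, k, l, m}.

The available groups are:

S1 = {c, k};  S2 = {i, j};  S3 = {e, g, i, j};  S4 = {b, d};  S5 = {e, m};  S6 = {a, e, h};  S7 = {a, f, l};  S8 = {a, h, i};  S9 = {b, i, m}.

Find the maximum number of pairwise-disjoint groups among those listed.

5

S1, S2, S4, S5, S7 are pairwise disjoint (S1={c,k}; S2={i,j}; S4={b,d}; S5={e,m}; S7={a,f,l}).
Every remaining group overlaps one of these, and no 6 of the listed groups are pairwise disjoint, so 5 is the maximum.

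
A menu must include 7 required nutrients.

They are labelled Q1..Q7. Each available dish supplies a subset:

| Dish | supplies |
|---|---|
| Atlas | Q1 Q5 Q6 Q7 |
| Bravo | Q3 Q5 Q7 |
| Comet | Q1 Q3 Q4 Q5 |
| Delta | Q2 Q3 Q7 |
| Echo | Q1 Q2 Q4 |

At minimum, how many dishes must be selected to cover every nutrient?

Atlas and Comet and Echo together: Atlas ∪ Comet ∪ Echo = {Q1, Q2, Q3, Q4, Q5, Q6, Q7} — every nutrient is covered.
Only Atlas contains Q6, so Atlas is forced; the remaining 3 nutrients need at least 2 more dishes (each remaining dish adds at most 2) — so at least 3 dishes are needed, and 3 is optimal.

3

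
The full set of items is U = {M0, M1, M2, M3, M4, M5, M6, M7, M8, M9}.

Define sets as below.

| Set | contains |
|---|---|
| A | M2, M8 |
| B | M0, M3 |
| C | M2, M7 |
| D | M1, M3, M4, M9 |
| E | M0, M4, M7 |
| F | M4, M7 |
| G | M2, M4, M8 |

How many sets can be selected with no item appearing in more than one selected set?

A, B, F are pairwise disjoint (A={M2,M8}; B={M0,M3}; F={M4,M7}).
Every remaining set overlaps one of these, and no 4 of the listed sets are pairwise disjoint, so 3 is the maximum.

3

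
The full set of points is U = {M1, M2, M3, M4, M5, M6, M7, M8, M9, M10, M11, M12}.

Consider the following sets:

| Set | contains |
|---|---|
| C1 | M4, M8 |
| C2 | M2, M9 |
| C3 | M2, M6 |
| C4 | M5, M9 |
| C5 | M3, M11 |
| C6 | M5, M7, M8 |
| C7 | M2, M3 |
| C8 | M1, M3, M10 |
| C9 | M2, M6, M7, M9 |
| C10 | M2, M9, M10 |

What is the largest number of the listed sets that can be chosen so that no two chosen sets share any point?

4

C1, C3, C4, C8 are pairwise disjoint (C1={M4,M8}; C3={M2,M6}; C4={M5,M9}; C8={M1,M3,M10}).
Every remaining set overlaps one of these, and no 5 of the listed sets are pairwise disjoint, so 4 is the maximum.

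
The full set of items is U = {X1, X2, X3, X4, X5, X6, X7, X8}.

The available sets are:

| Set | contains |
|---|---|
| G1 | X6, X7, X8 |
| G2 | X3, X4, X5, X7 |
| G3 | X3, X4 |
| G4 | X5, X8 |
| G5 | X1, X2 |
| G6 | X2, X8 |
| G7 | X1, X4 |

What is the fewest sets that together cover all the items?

G1, G2, and G5 cover everything between them: the union {X1, X2, X3, X4, X5, X6, X7, X8} is all of U.
Only G1 contains X6, so G1 is forced; the remaining 5 items need at least 2 more sets (each remaining set adds at most 3) — so at least 3 sets are needed, and 3 is optimal.

3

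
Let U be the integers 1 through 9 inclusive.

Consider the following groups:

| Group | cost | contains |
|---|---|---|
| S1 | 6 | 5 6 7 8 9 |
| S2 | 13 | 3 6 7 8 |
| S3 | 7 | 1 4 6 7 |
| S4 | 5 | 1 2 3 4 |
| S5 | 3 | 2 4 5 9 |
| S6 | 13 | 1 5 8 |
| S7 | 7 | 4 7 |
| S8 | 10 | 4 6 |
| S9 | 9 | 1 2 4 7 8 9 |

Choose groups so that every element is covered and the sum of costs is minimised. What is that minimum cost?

S1, S4 together cover every element (S1 ∪ S4 = {1, 2, 3, 4, 5, 6, 7, 8, 9}); total cost 6 + 5 = 11.
The greedy pick S5, S1, S4 costs 14; no covering selection beats 11.

11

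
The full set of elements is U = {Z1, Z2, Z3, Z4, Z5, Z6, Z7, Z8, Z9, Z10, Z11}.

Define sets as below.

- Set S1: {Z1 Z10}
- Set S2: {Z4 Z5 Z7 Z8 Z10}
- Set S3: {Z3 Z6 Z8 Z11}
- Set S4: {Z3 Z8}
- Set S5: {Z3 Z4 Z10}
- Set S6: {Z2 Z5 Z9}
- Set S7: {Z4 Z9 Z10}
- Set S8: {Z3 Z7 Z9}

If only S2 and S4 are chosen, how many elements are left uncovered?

5

Union of S2, S4 = {Z3, Z4, Z5, Z7, Z8, Z10}.
Not covered: Z1, Z2, Z6, Z9, Z11 — 5 elements.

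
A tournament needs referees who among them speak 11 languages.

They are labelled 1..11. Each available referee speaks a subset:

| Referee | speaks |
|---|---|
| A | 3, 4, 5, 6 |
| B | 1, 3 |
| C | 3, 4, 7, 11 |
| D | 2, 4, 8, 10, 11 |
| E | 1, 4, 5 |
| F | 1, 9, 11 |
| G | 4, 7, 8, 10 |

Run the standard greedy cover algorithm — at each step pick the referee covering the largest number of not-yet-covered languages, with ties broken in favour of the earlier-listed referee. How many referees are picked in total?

Greedy: pick D (covers 5 new) → pick A (covers 3 new) → pick F (covers 2 new) → pick C (covers 1 new). Total picks: 4.

4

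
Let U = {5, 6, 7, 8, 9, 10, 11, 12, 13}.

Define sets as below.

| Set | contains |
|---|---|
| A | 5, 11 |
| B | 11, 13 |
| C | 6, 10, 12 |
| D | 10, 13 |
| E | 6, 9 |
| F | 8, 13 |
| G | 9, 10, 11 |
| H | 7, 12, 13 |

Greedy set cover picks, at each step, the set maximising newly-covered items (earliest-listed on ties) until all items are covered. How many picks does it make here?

5

Greedy: pick C (covers 3 new) → pick A (covers 2 new) → pick F (covers 2 new) → pick E (covers 1 new) → pick H (covers 1 new). Total picks: 5.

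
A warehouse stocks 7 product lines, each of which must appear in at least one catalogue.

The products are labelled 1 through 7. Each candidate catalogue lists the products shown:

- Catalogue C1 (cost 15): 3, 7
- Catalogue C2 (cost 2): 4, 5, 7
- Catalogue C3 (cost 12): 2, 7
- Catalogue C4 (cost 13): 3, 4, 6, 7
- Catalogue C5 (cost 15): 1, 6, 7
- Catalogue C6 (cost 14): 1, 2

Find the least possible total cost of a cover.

C2, C4, C6 together cover every product (C2 ∪ C4 ∪ C6 = {1, 2, 3, 4, 5, 6, 7}); total cost 2 + 13 + 14 = 29.
No covering selection has total cost below 29.

29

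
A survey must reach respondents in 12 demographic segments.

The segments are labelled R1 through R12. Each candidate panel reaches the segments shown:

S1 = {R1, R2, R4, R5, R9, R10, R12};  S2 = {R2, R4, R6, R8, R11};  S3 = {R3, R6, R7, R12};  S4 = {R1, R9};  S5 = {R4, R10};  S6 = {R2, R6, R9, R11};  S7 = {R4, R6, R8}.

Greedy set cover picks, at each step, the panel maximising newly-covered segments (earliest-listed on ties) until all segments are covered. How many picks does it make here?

Greedy: pick S1 (covers 7 new) → pick S2 (covers 3 new) → pick S3 (covers 2 new). Total picks: 3.

3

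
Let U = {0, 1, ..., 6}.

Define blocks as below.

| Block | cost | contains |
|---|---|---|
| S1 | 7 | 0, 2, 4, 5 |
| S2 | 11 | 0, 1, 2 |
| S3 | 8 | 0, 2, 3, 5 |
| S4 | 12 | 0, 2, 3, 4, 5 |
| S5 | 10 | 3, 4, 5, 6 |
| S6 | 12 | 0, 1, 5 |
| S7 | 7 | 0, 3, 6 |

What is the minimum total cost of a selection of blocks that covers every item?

S2, S5 together cover every item (S2 ∪ S5 = {0, 1, 2, 3, 4, 5, 6}); total cost 11 + 10 = 21.
The greedy pick S1, S7, S2 costs 25; no covering selection beats 21.

21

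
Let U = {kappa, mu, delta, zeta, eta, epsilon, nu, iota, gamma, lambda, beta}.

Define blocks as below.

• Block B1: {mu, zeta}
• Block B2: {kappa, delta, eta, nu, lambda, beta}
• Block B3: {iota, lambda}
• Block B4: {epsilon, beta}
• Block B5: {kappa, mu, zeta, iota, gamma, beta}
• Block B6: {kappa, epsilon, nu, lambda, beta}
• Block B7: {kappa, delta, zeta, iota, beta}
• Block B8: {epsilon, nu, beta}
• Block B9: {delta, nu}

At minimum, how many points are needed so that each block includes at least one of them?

4

The 4 points {zeta, nu, iota, beta} hit every block.
The blocks B1, B3, B4, B9 are pairwise disjoint, so any hitting set needs a separate point for each — at least 4. Hence 4 is optimal.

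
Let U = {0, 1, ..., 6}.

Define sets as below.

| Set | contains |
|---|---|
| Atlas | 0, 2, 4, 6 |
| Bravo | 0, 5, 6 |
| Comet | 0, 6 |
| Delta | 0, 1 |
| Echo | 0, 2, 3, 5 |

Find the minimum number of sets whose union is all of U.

3

Take {Atlas, Delta, Echo}. Their union is {0, 1, 2, 3, 4, 5, 6}, which is all 7 items.
Only Delta contains 1, so Delta is forced; the remaining 5 items need at least 2 more sets (each remaining set adds at most 3) — so at least 3 sets are needed, and 3 is optimal.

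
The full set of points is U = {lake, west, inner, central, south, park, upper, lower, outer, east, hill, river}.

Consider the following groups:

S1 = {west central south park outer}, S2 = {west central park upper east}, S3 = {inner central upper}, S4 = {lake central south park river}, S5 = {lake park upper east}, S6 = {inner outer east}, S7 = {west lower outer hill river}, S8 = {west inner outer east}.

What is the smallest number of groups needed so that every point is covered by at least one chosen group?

4

Take {S1, S5, S7, S8}. Their union is {lake, west, inner, central, south, park, upper, lower, outer, east, hill, river}, which is all 12 points.
No 3 of the 8 groups cover everything (all 56 combinations miss at least one point), so 4 is optimal.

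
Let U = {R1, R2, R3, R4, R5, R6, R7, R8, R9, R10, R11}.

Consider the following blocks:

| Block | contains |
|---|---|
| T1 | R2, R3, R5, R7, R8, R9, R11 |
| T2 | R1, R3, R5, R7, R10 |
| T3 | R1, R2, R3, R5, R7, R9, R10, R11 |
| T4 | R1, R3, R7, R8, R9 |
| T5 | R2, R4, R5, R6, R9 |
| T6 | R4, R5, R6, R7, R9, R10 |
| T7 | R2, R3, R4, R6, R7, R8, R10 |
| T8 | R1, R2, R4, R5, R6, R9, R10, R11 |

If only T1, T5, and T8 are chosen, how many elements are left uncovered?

Union of T1, T5, T8 = {R1, R2, R3, R4, R5, R6, R7, R8, R9, R10, R11} — that's every element, so 0 are uncovered.

0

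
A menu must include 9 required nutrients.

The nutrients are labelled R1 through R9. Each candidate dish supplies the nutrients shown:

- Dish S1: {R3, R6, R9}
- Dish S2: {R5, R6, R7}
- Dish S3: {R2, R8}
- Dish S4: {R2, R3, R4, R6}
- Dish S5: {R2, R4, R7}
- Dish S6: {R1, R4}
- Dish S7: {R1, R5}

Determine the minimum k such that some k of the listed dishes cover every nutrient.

Take {S1, S3, S5, S7}. Their union is {R1, R2, R3, R4, R5, R6, R7, R8, R9}, which is all 9 nutrients.
Only S3 contains R8, so S3 is forced; the remaining 7 nutrients need at least 3 more dishes (each remaining dish adds at most 3) — so at least 4 dishes are needed, and 4 is optimal.

4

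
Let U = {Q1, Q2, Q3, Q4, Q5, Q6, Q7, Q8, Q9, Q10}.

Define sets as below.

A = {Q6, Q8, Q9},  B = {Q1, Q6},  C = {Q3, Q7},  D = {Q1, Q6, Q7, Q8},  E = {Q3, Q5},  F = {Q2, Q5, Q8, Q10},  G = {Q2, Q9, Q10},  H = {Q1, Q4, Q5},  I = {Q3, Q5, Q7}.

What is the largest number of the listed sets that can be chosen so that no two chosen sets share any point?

B, E, G are pairwise disjoint (B={Q1,Q6}; E={Q3,Q5}; G={Q2,Q9,Q10}).
Every remaining set overlaps one of these, and no 4 of the listed sets are pairwise disjoint, so 3 is the maximum.

3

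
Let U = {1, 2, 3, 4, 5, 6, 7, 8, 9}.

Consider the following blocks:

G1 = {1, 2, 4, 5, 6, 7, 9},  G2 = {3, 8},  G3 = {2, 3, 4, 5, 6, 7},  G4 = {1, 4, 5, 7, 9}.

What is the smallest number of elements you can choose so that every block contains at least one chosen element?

2

The 2 elements {3, 9} hit every block.
The blocks G2, G4 are pairwise disjoint, so any hitting set needs a separate element for each — at least 2. Hence 2 is optimal.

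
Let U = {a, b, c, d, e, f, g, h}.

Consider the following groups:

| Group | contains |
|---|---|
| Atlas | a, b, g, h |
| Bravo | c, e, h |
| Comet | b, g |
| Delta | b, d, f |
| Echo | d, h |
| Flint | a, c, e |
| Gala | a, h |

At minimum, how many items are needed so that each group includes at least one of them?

3

Take T = {b, e, h}. Each listed group contains at least one of these, so T is a hitting set of size 3.
The groups Comet, Echo, Flint are pairwise disjoint, so any hitting set needs a separate item for each — at least 3. Hence 3 is optimal.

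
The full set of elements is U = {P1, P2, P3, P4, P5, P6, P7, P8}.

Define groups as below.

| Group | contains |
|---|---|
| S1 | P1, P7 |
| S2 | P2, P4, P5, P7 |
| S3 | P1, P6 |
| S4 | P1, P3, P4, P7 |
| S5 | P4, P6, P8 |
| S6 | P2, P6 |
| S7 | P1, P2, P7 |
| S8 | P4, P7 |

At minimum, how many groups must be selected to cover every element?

3

S2, S4, and S5 cover everything between them: the union {P1, P2, P3, P4, P5, P6, P7, P8} is all of U.
Only S4 contains P3, so S4 is forced; the remaining 4 elements need at least 2 more groups (each remaining group adds at most 2) — so at least 3 groups are needed, and 3 is optimal.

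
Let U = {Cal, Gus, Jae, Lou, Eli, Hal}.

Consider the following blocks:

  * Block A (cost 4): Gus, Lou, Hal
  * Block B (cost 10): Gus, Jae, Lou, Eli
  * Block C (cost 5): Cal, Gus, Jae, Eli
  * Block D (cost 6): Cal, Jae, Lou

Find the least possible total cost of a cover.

A, C together cover every item (A ∪ C = {Cal, Gus, Jae, Lou, Eli, Hal}); total cost 4 + 5 = 9.
No covering selection has total cost below 9.

9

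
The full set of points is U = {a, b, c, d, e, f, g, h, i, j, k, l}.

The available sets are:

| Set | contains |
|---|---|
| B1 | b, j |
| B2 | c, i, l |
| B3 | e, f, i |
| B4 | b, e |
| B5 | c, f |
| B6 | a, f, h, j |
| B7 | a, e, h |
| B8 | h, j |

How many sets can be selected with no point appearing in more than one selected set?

B4, B5, B8 are pairwise disjoint (B4={b,e}; B5={c,f}; B8={h,j}).
Every remaining set overlaps one of these, and no 4 of the listed sets are pairwise disjoint, so 3 is the maximum.

3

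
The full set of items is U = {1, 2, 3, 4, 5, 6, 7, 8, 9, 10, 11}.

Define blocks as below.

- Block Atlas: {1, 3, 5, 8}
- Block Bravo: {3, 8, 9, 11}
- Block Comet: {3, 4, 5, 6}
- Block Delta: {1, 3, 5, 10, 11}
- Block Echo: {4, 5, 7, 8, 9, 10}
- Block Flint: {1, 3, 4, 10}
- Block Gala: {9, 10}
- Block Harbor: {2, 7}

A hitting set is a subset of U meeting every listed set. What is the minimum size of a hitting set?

3

Take H = {3, 7, 9}. Each listed block contains at least one of these, so H is a hitting set of size 3.
The blocks Comet, Gala, Harbor are pairwise disjoint, so any hitting set needs a separate item for each — at least 3. Hence 3 is optimal.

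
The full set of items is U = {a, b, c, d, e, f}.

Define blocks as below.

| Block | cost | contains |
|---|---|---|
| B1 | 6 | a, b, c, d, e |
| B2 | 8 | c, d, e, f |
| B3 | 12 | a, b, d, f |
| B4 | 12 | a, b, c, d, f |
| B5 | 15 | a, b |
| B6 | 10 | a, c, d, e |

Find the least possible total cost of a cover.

B1, B2 together cover every item (B1 ∪ B2 = {a, b, c, d, e, f}); total cost 6 + 8 = 14.
No covering selection has total cost below 14.

14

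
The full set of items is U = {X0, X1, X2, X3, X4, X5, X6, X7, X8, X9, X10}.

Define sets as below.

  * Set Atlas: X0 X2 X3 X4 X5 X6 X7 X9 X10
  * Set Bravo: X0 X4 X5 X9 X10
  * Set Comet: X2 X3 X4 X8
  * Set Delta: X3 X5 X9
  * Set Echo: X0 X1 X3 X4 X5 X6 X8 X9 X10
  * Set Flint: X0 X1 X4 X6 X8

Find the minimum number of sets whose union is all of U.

2

Take {Atlas, Flint}. Their union is {X0, X1, X2, X3, X4, X5, X6, X7, X8, X9, X10}, which is all 11 items.
No single set has all 11 items (the largest, Atlas, has 9), so 2 is optimal.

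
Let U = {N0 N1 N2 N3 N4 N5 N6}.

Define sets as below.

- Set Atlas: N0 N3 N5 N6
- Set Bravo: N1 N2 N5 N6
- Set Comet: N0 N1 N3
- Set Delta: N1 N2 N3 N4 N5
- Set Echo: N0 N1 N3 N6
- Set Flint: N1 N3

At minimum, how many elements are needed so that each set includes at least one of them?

2

The 2 elements {N3, N5} hit every set.
No single element lies in every set, so at least 2 are needed and 2 is optimal.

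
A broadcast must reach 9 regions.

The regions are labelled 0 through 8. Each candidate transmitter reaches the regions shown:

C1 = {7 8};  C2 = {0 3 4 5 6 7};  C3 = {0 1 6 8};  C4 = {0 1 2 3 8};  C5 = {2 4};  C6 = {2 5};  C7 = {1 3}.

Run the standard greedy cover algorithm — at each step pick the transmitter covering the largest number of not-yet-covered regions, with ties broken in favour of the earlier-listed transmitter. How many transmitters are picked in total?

Greedy: pick C2 (covers 6 new) → pick C4 (covers 3 new). Total picks: 2.

2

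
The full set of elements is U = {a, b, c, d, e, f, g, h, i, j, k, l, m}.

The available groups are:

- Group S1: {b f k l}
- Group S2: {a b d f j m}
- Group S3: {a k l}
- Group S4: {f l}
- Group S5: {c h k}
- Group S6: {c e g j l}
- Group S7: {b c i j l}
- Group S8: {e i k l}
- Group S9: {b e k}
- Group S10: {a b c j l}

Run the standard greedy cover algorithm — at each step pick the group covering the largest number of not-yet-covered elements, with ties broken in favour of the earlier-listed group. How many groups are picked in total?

Greedy: pick S2 (covers 6 new) → pick S6 (covers 4 new) → pick S5 (covers 2 new) → pick S7 (covers 1 new). Total picks: 4.

4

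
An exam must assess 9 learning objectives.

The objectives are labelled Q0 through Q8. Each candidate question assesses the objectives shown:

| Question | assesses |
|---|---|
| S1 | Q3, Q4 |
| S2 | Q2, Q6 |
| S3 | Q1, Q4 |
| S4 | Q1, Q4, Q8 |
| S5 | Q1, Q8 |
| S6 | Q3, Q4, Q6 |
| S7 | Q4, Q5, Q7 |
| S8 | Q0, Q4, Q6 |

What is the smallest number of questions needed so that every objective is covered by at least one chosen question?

S1 and S2 and S5 and S7 and S8 together: S1 ∪ S2 ∪ S5 ∪ S7 ∪ S8 = {Q0, Q1, Q2, Q3, Q4, Q5, Q6, Q7, Q8} — every objective is covered.
No 4 of the 8 questions cover everything (all 70 combinations miss at least one objective), so 5 is optimal.

5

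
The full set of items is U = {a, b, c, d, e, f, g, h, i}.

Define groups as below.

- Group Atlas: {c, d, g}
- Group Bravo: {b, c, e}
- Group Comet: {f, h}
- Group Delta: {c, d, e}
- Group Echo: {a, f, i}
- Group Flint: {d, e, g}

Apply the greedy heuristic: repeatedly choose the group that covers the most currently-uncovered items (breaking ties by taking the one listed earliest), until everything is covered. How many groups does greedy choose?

4

Greedy: pick Atlas (covers 3 new) → pick Echo (covers 3 new) → pick Bravo (covers 2 new) → pick Comet (covers 1 new). Total picks: 4.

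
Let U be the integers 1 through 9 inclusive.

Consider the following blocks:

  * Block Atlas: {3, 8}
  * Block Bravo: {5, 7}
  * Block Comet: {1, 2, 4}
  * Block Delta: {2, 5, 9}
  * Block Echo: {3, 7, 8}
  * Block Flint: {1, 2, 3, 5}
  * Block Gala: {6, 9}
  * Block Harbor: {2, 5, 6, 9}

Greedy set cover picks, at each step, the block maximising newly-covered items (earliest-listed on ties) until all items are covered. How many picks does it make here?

Greedy: pick Flint (covers 4 new) → pick Echo (covers 2 new) → pick Gala (covers 2 new) → pick Comet (covers 1 new). Total picks: 4.
(The true minimum cover uses only 3 blocks, so greedy is not optimal here.)

4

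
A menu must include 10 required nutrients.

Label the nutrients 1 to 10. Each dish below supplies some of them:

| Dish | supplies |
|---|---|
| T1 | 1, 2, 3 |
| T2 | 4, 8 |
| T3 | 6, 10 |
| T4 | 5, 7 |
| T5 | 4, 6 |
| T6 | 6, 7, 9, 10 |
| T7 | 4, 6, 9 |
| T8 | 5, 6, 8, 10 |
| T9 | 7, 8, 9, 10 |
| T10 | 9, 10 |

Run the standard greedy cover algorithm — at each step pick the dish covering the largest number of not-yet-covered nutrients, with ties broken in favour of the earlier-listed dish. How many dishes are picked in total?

4

Greedy: pick T6 (covers 4 new) → pick T1 (covers 3 new) → pick T2 (covers 2 new) → pick T4 (covers 1 new). Total picks: 4.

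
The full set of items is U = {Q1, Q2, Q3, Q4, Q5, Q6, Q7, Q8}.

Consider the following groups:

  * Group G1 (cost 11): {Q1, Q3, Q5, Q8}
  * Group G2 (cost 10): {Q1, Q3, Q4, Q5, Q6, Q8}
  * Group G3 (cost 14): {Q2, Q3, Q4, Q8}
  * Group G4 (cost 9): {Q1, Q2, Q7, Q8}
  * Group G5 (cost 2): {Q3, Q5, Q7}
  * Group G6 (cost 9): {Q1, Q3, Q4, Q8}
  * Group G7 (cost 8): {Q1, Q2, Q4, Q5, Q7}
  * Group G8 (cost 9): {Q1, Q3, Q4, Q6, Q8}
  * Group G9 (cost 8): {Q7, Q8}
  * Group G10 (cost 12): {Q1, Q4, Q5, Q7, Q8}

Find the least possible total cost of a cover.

G7, G8 together cover every item (G7 ∪ G8 = {Q1, Q2, Q3, Q4, Q5, Q6, Q7, Q8}); total cost 8 + 9 = 17.
The greedy pick G5, G8, G7 costs 19; no covering selection beats 17.

17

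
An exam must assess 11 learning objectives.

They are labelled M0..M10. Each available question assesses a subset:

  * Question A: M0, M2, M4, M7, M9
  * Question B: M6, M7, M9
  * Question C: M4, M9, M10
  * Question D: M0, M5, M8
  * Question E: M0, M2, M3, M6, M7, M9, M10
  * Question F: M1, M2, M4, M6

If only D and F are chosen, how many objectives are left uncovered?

4

Union of D, F = {M0, M1, M2, M4, M5, M6, M8}.
Not covered: M3, M7, M9, M10 — 4 objectives.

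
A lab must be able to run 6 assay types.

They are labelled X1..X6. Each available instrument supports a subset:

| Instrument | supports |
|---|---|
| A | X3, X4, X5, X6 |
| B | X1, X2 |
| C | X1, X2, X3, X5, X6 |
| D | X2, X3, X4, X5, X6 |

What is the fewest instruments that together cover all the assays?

Take {A, B}. Their union is {X1, X2, X3, X4, X5, X6}, which is all 6 assays.
No single instrument has all 6 assays (the largest, C, has 5), so 2 is optimal.

2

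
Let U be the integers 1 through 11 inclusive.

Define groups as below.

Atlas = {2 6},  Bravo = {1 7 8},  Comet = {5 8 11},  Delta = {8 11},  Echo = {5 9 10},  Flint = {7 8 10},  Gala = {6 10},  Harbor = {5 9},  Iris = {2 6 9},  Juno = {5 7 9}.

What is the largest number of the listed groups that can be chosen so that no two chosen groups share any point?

Atlas, Delta, Echo are pairwise disjoint (Atlas={2,6}; Delta={8,11}; Echo={5,9,10}).
Every remaining group overlaps one of these, and no 4 of the listed groups are pairwise disjoint, so 3 is the maximum.

3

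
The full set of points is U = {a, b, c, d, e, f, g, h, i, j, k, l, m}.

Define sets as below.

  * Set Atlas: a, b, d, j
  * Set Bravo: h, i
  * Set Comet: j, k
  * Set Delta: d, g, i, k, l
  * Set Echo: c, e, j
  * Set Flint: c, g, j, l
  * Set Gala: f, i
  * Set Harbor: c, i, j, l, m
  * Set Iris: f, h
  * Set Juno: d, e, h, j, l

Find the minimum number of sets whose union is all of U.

Take {Atlas, Delta, Echo, Harbor, Iris}. Their union is {a, b, c, d, e, f, g, h, i, j, k, l, m}, which is all 13 points.
No 4 of the 10 sets cover everything (all 210 combinations miss at least one point), so 5 is optimal.

5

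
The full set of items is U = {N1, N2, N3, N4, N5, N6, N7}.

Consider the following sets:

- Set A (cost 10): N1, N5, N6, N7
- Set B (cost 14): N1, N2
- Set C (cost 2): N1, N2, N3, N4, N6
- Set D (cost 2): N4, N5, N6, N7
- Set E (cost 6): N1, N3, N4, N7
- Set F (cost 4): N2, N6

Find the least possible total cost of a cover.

C, D together cover every item (C ∪ D = {N1, N2, N3, N4, N5, N6, N7}); total cost 2 + 2 = 4.
No covering selection has total cost below 4.

4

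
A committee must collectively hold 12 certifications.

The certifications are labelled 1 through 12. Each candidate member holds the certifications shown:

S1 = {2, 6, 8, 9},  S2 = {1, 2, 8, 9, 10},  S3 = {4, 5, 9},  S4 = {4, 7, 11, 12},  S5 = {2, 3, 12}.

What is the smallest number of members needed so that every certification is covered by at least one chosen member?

S1 and S2 and S3 and S4 and S5 together: S1 ∪ S2 ∪ S3 ∪ S4 ∪ S5 = {1, 2, 3, 4, 5, 6, 7, 8, 9, 10, 11, 12} — every certification is covered.
No 4 of the 5 members cover everything (all 5 combinations miss at least one certification), so 5 is optimal.

5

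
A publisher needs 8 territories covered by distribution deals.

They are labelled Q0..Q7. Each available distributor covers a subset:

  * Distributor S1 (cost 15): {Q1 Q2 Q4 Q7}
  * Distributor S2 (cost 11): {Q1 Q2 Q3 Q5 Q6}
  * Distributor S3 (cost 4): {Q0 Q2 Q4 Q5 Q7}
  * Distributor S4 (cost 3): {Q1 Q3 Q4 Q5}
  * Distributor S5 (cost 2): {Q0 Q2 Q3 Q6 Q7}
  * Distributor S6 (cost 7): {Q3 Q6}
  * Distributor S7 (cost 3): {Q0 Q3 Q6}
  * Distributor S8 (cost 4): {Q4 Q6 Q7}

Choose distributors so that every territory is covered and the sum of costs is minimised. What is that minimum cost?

5

S4, S5 together cover every territory (S4 ∪ S5 = {Q0, Q1, Q2, Q3, Q4, Q5, Q6, Q7}); total cost 3 + 2 = 5.
No covering selection has total cost below 5.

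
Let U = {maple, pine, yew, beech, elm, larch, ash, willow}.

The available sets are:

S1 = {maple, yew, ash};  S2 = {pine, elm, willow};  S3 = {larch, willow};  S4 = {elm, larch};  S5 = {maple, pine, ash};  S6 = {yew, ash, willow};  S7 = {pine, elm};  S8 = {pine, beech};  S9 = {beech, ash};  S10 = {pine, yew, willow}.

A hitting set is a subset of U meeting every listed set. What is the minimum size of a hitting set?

3

Take H = {pine, larch, ash}. Each listed set contains at least one of these, so H is a hitting set of size 3.
The sets S1, S3, S7 are pairwise disjoint, so any hitting set needs a separate point for each — at least 3. Hence 3 is optimal.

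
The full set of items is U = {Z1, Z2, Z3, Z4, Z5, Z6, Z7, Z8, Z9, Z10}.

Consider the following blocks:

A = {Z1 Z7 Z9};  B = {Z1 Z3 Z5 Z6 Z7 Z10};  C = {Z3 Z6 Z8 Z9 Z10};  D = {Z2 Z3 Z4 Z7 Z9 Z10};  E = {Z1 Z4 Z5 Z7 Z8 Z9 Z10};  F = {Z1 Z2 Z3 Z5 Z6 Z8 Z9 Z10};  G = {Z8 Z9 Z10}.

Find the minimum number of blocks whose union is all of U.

E and F together: E ∪ F = {Z1, Z2, Z3, Z4, Z5, Z6, Z7, Z8, Z9, Z10} — every item is covered.
No single block has all 10 items (the largest, F, has 8), so 2 is optimal.

2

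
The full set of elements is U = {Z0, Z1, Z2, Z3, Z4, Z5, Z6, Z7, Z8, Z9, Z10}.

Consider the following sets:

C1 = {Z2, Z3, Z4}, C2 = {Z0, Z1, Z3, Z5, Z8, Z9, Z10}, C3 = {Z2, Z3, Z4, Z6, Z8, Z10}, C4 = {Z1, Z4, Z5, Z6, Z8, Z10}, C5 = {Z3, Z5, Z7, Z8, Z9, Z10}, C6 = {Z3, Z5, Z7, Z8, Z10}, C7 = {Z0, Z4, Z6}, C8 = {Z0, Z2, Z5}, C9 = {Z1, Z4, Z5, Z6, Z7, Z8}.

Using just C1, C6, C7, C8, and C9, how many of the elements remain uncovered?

Union of C1, C6, C7, C8, C9 = {Z0, Z1, Z2, Z3, Z4, Z5, Z6, Z7, Z8, Z10}.
Not covered: Z9 — 1 element.

1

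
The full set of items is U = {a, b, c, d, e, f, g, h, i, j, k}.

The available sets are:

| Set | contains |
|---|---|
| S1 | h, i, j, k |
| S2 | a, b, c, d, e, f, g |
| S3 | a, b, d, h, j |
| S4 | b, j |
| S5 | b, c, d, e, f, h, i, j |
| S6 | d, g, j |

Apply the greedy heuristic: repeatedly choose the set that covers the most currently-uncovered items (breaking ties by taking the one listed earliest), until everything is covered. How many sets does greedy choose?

3

Greedy: pick S5 (covers 8 new) → pick S2 (covers 2 new) → pick S1 (covers 1 new). Total picks: 3.
(The true minimum cover uses only 2 sets, so greedy is not optimal here.)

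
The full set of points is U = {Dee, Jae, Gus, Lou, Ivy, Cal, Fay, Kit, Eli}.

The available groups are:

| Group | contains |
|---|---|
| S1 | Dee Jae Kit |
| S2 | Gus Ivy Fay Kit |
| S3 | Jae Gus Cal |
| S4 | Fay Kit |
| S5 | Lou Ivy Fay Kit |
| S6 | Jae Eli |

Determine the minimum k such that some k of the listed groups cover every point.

4

S1, S3, S5, and S6 cover everything between them: the union {Dee, Jae, Gus, Lou, Ivy, Cal, Fay, Kit, Eli} is all of U.
No 3 of the 6 groups cover everything (all 20 combinations miss at least one point), so 4 is optimal.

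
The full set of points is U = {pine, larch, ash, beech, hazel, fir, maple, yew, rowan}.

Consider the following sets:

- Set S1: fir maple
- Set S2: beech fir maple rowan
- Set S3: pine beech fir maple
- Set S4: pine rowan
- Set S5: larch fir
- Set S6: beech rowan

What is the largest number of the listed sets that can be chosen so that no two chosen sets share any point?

2

S1, S6 are pairwise disjoint (S1={fir,maple}; S6={beech,rowan}).
Every remaining set overlaps one of these, and no 3 of the listed sets are pairwise disjoint, so 2 is the maximum.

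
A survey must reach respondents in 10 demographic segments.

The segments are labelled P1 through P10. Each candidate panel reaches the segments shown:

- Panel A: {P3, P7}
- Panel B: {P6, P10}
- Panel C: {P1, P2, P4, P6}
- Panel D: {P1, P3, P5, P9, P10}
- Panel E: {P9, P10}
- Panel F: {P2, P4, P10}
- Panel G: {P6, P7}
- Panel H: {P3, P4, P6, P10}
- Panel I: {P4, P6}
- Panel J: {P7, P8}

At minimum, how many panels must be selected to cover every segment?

3

Take {C, D, J}. Their union is {P1, P2, P3, P4, P5, P6, P7, P8, P9, P10}, which is all 10 segments.
Only D contains P5, so D is forced; the remaining 5 segments need at least 2 more panels (each remaining panel adds at most 3) — so at least 3 panels are needed, and 3 is optimal.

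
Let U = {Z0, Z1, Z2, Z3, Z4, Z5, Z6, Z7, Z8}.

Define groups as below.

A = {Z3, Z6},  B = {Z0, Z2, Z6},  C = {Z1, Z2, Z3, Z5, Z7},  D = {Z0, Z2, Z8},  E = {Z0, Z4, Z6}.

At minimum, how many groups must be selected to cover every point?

3

C and D and E together: C ∪ D ∪ E = {Z0, Z1, Z2, Z3, Z4, Z5, Z6, Z7, Z8} — every point is covered.
Only C contains Z1, so C is forced; the remaining 4 points need at least 2 more groups (each remaining group adds at most 3) — so at least 3 groups are needed, and 3 is optimal.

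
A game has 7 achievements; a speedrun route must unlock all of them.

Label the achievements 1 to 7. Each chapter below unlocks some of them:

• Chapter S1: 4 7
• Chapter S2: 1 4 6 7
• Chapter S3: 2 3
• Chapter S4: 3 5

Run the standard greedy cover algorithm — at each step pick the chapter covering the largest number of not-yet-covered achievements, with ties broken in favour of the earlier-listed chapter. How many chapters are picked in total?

3

Greedy: pick S2 (covers 4 new) → pick S3 (covers 2 new) → pick S4 (covers 1 new). Total picks: 3.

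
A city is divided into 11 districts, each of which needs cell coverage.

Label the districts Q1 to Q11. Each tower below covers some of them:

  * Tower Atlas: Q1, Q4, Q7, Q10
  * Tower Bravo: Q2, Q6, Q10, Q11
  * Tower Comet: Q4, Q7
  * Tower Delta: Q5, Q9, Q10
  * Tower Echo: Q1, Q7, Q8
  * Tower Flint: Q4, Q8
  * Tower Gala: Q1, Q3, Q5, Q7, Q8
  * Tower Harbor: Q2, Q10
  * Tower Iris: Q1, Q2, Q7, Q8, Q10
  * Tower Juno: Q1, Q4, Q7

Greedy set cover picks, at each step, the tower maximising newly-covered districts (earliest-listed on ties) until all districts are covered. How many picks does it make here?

4

Greedy: pick Gala (covers 5 new) → pick Bravo (covers 4 new) → pick Atlas (covers 1 new) → pick Delta (covers 1 new). Total picks: 4.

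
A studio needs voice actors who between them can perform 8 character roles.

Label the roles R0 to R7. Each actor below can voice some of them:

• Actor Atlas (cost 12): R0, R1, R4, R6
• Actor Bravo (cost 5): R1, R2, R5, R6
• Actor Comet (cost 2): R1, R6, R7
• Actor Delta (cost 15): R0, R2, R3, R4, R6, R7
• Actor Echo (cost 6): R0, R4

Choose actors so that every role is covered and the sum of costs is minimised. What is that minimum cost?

20

Bravo, Delta together cover every role (Bravo ∪ Delta = {R0, R1, R2, R3, R4, R5, R6, R7}); total cost 5 + 15 = 20.
The greedy pick Comet, Bravo, Echo, Delta costs 28; no covering selection beats 20.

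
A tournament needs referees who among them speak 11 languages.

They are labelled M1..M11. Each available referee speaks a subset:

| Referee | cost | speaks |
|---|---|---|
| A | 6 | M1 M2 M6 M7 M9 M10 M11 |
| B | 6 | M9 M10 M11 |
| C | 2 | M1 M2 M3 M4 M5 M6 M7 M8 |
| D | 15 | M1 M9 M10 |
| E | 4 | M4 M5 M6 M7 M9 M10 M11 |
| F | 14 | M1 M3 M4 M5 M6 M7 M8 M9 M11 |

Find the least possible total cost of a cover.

6

C, E together cover every language (C ∪ E = {M1, M2, M3, M4, M5, M6, M7, M8, M9, M10, M11}); total cost 2 + 4 = 6.
No covering selection has total cost below 6.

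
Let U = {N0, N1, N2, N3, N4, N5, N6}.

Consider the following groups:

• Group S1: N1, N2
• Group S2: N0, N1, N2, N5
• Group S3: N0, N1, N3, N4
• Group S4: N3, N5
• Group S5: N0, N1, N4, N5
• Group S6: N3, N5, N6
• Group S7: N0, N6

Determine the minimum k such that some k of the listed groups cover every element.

3

S2 and S3 and S7 together: S2 ∪ S3 ∪ S7 = {N0, N1, N2, N3, N4, N5, N6} — every element is covered.
No 2 of the 7 groups cover everything (all 21 combinations miss at least one element), so 3 is optimal.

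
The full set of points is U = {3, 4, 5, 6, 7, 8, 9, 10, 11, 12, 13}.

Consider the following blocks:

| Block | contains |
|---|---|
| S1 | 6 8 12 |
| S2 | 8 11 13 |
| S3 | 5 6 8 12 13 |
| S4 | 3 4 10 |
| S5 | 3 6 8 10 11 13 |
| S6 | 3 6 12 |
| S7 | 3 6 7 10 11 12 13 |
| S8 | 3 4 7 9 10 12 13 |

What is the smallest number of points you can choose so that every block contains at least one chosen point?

2

Take H = {3, 8}. Each listed block contains at least one of these, so H is a hitting set of size 2.
The blocks S2, S6 are pairwise disjoint, so any hitting set needs a separate point for each — at least 2. Hence 2 is optimal.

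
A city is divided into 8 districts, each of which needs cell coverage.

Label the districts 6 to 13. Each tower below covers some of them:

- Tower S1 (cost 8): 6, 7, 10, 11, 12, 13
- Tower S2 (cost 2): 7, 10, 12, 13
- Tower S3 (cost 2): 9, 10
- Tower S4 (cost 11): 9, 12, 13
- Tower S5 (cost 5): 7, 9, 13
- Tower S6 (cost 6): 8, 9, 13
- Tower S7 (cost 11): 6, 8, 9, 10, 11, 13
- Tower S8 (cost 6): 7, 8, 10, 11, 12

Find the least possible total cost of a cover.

13

S2, S7 together cover every district (S2 ∪ S7 = {6, 7, 8, 9, 10, 11, 12, 13}); total cost 2 + 11 = 13.
The greedy pick S2, S3, S8, S1 costs 18; no covering selection beats 13.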